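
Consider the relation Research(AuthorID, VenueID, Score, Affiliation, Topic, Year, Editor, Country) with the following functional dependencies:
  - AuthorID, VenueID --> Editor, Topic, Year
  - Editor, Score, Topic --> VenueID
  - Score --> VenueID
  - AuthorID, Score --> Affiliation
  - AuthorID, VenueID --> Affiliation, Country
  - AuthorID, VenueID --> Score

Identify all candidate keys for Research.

{AuthorID} never appears on the right of any FD, so every key must include it.
Closure of {AuthorID, Score} is {Affiliation, AuthorID, Country, Editor, Score, Topic, VenueID, Year}, the whole schema; {AuthorID, Score} is a candidate key.
Closure of {AuthorID, VenueID} is {Affiliation, AuthorID, Country, Editor, Score, Topic, VenueID, Year}, the whole schema; {AuthorID, VenueID} is a candidate key.
Any other superkey properly contains one of these, so there are no further candidate keys.

{AuthorID, Score}, {AuthorID, VenueID}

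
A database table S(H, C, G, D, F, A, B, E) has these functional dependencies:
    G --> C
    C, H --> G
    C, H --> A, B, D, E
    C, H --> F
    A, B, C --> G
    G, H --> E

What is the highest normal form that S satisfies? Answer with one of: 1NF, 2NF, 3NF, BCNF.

3NF

Candidate keys: {C, H}, {G, H}. Prime attributes: {C, G, H}.
G --> C breaks BCNF: {G}⁺ = {C, G}, so {G} is not a superkey.
Its right-hand attributes {C} are all prime, as are those of every other non-superkey FD — the relation is in 3NF.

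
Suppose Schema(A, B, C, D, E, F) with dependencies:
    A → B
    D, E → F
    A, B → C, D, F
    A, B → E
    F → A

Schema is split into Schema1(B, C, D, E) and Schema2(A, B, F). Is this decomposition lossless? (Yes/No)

The shared attributes are {B} and {B}⁺ = {B}.
Schema1 ⊄ {B} and Schema2 ⊄ {B}, so the split is lossy.

No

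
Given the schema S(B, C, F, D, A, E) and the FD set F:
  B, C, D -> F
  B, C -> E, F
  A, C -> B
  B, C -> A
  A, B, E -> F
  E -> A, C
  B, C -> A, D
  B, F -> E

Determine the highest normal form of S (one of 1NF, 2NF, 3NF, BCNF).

BCNF

Candidate keys: {A, C}, {B, C}, {B, F}, {E}. Prime attributes: {A, B, C, E, F}.
Each dependency's left side is a superkey — BCNF holds.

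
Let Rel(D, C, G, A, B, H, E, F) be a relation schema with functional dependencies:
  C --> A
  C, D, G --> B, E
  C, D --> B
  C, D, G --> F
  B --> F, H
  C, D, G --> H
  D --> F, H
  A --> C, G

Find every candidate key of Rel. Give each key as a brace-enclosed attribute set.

{D} never appears on the right of any FD, so every key must include it.
{A, D} is a candidate key since {A, D}⁺ = {A, B, C, D, E, F, G, H} covers every attribute.
{C, D} is a candidate key since {C, D}⁺ = {A, B, C, D, E, F, G, H} covers every attribute.
These are minimal and exhaustive — every other superkey contains one of them.

{A, D}, {C, D}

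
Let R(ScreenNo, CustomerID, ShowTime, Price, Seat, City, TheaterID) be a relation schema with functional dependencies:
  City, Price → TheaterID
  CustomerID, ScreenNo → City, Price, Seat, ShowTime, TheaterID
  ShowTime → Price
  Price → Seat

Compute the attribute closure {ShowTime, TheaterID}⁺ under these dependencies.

Start with {ShowTime, TheaterID}.
ShowTime → Price applies; add {Price} → now {Price, ShowTime, TheaterID}.
Price → Seat applies; add {Seat} → now {Price, Seat, ShowTime, TheaterID}.
No further FD applies.

{Price, Seat, ShowTime, TheaterID}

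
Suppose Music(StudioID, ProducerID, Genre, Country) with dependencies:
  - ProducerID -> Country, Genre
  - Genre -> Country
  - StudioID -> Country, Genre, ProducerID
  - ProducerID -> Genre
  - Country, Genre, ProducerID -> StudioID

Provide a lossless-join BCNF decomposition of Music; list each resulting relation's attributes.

{Country, Genre}; {Genre, ProducerID, StudioID}

Candidate keys of the original relation: {ProducerID}, {StudioID}.
In {Country, Genre, ProducerID, StudioID}, {Genre} is not a superkey ({Genre}⁺ restricted to this set is {Country, Genre}), so split on Genre -> Country into {Country, Genre} and {Genre, ProducerID, StudioID}.
{Country, Genre}: every determinant is a superkey — BCNF.
{Genre, ProducerID, StudioID}: every determinant is a superkey — BCNF.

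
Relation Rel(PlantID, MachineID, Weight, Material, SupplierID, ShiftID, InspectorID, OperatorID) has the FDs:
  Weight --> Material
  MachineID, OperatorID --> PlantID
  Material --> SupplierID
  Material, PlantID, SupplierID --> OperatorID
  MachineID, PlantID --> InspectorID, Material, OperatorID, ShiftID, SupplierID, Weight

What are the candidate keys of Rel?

{MachineID, OperatorID}, {MachineID, PlantID}

Attributes never on any right-hand side: {MachineID} — every candidate key must contain it.
{MachineID, OperatorID} is a candidate key since {MachineID, OperatorID}⁺ = {InspectorID, MachineID, Material, OperatorID, PlantID, ShiftID, SupplierID, Weight} covers every attribute.
{MachineID, PlantID} is a candidate key since {MachineID, PlantID}⁺ = {InspectorID, MachineID, Material, OperatorID, PlantID, ShiftID, SupplierID, Weight} covers every attribute.
No proper subset of any of these is a key, and no other minimal superkey exists.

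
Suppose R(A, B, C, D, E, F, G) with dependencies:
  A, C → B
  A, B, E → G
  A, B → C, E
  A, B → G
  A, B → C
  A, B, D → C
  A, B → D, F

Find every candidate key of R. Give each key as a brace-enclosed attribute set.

{A, B}, {A, C}

No FD produces {A}, so it must be in every candidate key.
Closure of {A, B} is {A, B, C, D, E, F, G}, the whole schema; {A, B} is a candidate key.
Closure of {A, C} is {A, B, C, D, E, F, G}, the whole schema; {A, C} is a candidate key.
No proper subset of any of these is a key, and no other minimal superkey exists.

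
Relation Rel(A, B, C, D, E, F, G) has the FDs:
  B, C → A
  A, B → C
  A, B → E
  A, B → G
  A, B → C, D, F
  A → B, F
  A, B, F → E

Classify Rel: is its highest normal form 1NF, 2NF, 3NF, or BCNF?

Candidate keys: {A}, {B, C}. Prime attributes: {A, B, C}.
Every FD has a superkey on the left, so the relation is in BCNF.

BCNF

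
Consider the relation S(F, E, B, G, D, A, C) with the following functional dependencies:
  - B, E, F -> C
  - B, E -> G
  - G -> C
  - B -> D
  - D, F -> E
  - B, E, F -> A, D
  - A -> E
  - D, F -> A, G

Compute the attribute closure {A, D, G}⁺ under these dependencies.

{A, C, D, E, G}

Start with {A, D, G}.
G -> C applies; add {C} → now {A, C, D, G}.
A -> E applies; add {E} → now {A, C, D, E, G}.
No further FD applies.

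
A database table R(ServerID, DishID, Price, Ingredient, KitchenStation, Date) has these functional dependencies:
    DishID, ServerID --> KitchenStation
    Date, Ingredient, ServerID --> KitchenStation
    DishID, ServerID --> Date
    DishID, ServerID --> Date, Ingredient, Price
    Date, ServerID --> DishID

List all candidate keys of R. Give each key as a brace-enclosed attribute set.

{Date, ServerID}, {DishID, ServerID}

Attributes never on any right-hand side: {ServerID} — every candidate key must contain it.
{Date, ServerID} is a candidate key since {Date, ServerID}⁺ = {Date, DishID, Ingredient, KitchenStation, Price, ServerID} covers every attribute.
{DishID, ServerID} is a candidate key since {DishID, ServerID}⁺ = {Date, DishID, Ingredient, KitchenStation, Price, ServerID} covers every attribute.
Any other superkey properly contains one of these, so there are no further candidate keys.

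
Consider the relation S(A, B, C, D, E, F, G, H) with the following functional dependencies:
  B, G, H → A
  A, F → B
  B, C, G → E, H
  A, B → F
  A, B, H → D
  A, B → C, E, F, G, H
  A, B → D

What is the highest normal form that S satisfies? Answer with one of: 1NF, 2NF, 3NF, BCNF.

Candidate keys: {A, B}, {A, F}, {B, C, G}, {B, G, H}. Prime attributes: {A, B, C, F, G, H}.
The left-hand side of every FD is a superkey, so BCNF is satisfied.

BCNF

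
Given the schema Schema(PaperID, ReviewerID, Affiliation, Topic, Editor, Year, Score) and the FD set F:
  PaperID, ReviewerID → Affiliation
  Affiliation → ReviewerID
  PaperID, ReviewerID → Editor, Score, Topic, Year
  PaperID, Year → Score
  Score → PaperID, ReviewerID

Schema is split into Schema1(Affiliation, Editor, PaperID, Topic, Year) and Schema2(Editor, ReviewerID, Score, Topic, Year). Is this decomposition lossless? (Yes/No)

The shared attributes are {Editor, Topic, Year} and {Editor, Topic, Year}⁺ = {Editor, Topic, Year}.
Neither Schema1 nor Schema2 is contained in that closure, so the decomposition is lossy.

No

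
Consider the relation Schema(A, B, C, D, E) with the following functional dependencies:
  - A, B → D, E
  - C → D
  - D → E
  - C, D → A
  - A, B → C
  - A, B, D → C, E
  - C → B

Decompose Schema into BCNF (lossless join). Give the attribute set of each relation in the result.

Candidate keys of the original relation: {A, B}, {C}.
In {A, B, C, D, E}, {D} is not a superkey ({D}⁺ restricted to this set is {D, E}), so split on D → E into {D, E} and {A, B, C, D}.
{D, E}: every determinant is a superkey — BCNF.
{A, B, C, D}: every determinant is a superkey — BCNF.

{A, B, C, D}; {D, E}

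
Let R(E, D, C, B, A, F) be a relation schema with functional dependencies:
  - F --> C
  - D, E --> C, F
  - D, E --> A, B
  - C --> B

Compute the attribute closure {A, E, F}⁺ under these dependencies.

Start with {A, E, F}.
F --> C applies; add {C} → now {A, C, E, F}.
C --> B applies; add {B} → now {A, B, C, E, F}.
No further FD applies.

{A, B, C, E, F}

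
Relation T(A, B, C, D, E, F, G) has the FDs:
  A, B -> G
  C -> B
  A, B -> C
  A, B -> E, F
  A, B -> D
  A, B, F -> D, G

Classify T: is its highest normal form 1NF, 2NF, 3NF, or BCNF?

Candidate keys: {A, B}, {A, C}. Prime attributes: {A, B, C}.
C -> B: {C}⁺ = {B, C}, which is not all of the attributes, so the left side is not a superkey — BCNF is violated.
Its right-hand attributes {B} are all prime, as are those of every other non-superkey FD — the relation is in 3NF.

3NF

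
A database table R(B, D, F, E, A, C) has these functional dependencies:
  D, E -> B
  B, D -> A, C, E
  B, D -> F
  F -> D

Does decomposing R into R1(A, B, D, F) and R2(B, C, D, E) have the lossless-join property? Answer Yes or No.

Yes

R1 ∩ R2 = {B, D}; its closure under F is {A, B, C, D, E, F}.
This includes all of R1, so the common attributes are a superkey of R1 — the join is lossless.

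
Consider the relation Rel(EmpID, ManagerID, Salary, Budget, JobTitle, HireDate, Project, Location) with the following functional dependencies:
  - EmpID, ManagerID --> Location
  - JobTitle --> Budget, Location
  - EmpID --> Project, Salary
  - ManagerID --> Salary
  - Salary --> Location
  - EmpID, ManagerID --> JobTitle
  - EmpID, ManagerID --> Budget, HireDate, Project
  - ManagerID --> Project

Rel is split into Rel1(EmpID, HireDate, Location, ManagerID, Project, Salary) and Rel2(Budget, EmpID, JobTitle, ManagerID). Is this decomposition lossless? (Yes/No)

Yes

Rel1 ∩ Rel2 = {EmpID, ManagerID}; its closure under F is {Budget, EmpID, HireDate, JobTitle, Location, ManagerID, Project, Salary}.
Since Rel1 ⊆ {Budget, EmpID, HireDate, JobTitle, Location, ManagerID, Project, Salary}, the intersection is a superkey of Rel1; the decomposition is lossless.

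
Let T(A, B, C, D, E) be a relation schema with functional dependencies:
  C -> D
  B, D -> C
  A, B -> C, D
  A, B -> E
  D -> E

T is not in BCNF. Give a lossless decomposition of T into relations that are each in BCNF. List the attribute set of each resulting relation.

{A, B, C}; {C, D}; {D, E}

Candidate key of the original relation: {A, B}.
{A, B, C, D, E}: {C} determines {C, D, E} here but is not a superkey — split on C -> D, E, giving {C, D, E} and {A, B, C}.
{C, D, E}: {D} determines {D, E} here but is not a superkey — split on D -> E, giving {D, E} and {C, D}.
{D, E} is in BCNF.
{C, D} is in BCNF.
{A, B, C} is in BCNF.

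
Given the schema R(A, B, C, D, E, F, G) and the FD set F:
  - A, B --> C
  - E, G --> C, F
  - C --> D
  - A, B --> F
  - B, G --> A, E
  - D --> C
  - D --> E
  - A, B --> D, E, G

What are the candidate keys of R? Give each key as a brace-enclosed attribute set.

No FD produces {B}, so it must be in every candidate key.
Closure of {A, B} is {A, B, C, D, E, F, G}, the whole schema; {A, B} is a candidate key.
Closure of {B, G} is {A, B, C, D, E, F, G}, the whole schema; {B, G} is a candidate key.
No proper subset of any of these is a key, and no other minimal superkey exists.

{A, B}, {B, G}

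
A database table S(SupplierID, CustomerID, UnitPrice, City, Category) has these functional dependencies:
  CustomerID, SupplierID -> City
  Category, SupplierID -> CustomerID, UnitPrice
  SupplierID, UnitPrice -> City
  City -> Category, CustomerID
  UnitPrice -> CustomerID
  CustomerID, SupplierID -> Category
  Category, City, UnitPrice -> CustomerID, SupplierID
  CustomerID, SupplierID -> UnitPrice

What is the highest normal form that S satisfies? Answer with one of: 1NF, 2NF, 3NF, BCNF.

Candidate keys: {Category, SupplierID}, {City, SupplierID}, {City, UnitPrice}, {CustomerID, SupplierID}, {SupplierID, UnitPrice}. Prime attributes: {Category, City, CustomerID, SupplierID, UnitPrice}.
City -> Category, CustomerID: {City}⁺ = {Category, City, CustomerID}, which is not all of the attributes, so the left side is not a superkey — BCNF is violated.
But every attribute on its right side ({Category, CustomerID}) is prime, and the same holds for every other non-superkey FD, so 3NF still holds.

3NF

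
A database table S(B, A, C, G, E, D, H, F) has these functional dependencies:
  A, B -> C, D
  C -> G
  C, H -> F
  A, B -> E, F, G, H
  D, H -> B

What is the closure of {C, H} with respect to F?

Start with {C, H}.
C -> G applies; add {G} → now {C, G, H}.
C, H -> F applies; add {F} → now {C, F, G, H}.
No further FD applies.

{C, F, G, H}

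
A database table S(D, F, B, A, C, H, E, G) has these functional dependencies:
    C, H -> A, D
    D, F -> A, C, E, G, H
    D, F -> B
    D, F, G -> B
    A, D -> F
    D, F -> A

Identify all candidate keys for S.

{A, D}, {C, H}, {D, F}

{A, D}⁺ = {A, B, C, D, E, F, G, H}, which is every attribute, so {A, D} is a candidate key.
{C, H}⁺ = {A, B, C, D, E, F, G, H}, which is every attribute, so {C, H} is a candidate key.
{D, F}⁺ = {A, B, C, D, E, F, G, H}, which is every attribute, so {D, F} is a candidate key.
Any other superkey properly contains one of these, so there are no further candidate keys.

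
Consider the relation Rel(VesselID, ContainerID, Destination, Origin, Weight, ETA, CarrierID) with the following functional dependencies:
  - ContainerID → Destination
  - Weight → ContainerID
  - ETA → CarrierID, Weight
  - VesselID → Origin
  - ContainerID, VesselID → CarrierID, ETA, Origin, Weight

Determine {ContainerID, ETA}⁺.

Start with {ContainerID, ETA}.
ContainerID → Destination applies; add {Destination} → now {ContainerID, Destination, ETA}.
ETA → CarrierID, Weight applies; add {CarrierID, Weight} → now {CarrierID, ContainerID, Destination, ETA, Weight}.
No further FD applies.

{CarrierID, ContainerID, Destination, ETA, Weight}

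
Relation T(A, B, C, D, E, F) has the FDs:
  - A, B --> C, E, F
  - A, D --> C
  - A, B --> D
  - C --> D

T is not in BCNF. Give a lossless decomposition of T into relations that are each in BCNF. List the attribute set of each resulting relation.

{A, B, D, E, F}; {A, C}; {C, D}

Candidate key of the original relation: {A, B}.
In {A, B, C, D, E, F}, {A, D} is not a superkey ({A, D}⁺ restricted to this set is {A, C, D}), so split on A, D --> C into {A, C, D} and {A, B, D, E, F}.
In {A, C, D}, {C} is not a superkey ({C}⁺ restricted to this set is {C, D}), so split on C --> D into {C, D} and {A, C}.
{C, D} has no BCNF violation.
{A, C} has no BCNF violation.
{A, B, D, E, F} has no BCNF violation.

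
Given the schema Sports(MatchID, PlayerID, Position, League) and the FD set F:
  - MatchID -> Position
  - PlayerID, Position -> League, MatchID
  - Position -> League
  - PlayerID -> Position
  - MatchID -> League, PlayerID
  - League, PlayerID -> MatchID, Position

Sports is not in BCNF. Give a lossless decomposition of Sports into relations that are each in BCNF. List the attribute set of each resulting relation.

Candidate keys of the original relation: {MatchID}, {PlayerID}.
Within {League, MatchID, PlayerID, Position}: {Position}⁺ ∩ {League, MatchID, PlayerID, Position} = {League, Position}, not the whole set, so Position -> League violates BCNF; decompose into {League, Position} and {MatchID, PlayerID, Position}.
{League, Position} has no BCNF violation.
{MatchID, PlayerID, Position} has no BCNF violation.

{League, Position}; {MatchID, PlayerID, Position}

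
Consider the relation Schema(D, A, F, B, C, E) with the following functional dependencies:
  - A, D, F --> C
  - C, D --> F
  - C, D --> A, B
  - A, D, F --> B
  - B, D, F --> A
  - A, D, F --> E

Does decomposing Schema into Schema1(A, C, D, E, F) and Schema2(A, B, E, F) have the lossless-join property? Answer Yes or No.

Common attributes: {A, E, F}; their closure is {A, E, F}.
Schema1 ⊄ {A, E, F} and Schema2 ⊄ {A, E, F}, so the split is lossy.

No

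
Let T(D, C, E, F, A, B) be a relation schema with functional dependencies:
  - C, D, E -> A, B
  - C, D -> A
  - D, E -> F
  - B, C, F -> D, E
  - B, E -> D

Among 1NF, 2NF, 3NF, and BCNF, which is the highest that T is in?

Candidate keys: {B, C, E}, {B, C, F}, {C, D, E}. Prime attributes: {B, C, D, E, F}.
C, D -> A: {C, D}⁺ = {A, C, D}, which is not all of the attributes, so the left side is not a superkey — BCNF is violated.
Because {A} is non-prime and the left side of C, D -> A is not a superkey, the relation is not in 3NF.
The proper key subset {C, D} of {C, D, E} determines non-prime {A}, so the relation is not even in 2NF.

1NF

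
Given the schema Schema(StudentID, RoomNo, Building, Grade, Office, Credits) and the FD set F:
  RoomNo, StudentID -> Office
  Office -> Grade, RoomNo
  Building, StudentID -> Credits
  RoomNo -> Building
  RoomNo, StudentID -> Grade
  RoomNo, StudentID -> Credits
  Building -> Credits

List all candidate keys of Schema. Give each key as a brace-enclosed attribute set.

{Office, StudentID}, {RoomNo, StudentID}

No FD produces {StudentID}, so it must be in every candidate key.
{Office, StudentID}⁺ = {Building, Credits, Grade, Office, RoomNo, StudentID} — all of the relation — so {Office, StudentID} is a candidate key.
{RoomNo, StudentID}⁺ = {Building, Credits, Grade, Office, RoomNo, StudentID} — all of the relation — so {RoomNo, StudentID} is a candidate key.
Any other superkey properly contains one of these, so there are no further candidate keys.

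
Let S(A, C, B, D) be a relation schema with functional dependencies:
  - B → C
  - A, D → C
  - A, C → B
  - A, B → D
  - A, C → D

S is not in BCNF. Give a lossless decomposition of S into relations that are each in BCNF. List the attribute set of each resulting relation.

Candidate keys of the original relation: {A, B}, {A, C}, {A, D}.
In {A, B, C, D}, {B} is not a superkey ({B}⁺ restricted to this set is {B, C}), so split on B → C into {B, C} and {A, B, D}.
{B, C} is in BCNF.
{A, B, D} is in BCNF.

{A, B, D}; {B, C}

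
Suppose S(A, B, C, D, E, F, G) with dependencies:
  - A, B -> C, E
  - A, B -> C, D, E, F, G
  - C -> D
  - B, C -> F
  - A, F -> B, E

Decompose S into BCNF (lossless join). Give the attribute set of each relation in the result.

{A, B, C, E, G}; {B, C, F}; {C, D}

Candidate keys of the original relation: {A, B}, {A, F}.
In {A, B, C, D, E, F, G}, {C} is not a superkey ({C}⁺ restricted to this set is {C, D}), so split on C -> D into {C, D} and {A, B, C, E, F, G}.
{C, D}: every determinant is a superkey — BCNF.
In {A, B, C, E, F, G}, {B, C} is not a superkey ({B, C}⁺ restricted to this set is {B, C, F}), so split on B, C -> F into {B, C, F} and {A, B, C, E, G}.
{B, C, F}: every determinant is a superkey — BCNF.
{A, B, C, E, G}: every determinant is a superkey — BCNF.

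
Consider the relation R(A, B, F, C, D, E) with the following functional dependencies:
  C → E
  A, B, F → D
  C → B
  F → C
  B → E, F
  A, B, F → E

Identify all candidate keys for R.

{A, B}, {A, C}, {A, F}

No FD produces {A}, so it must be in every candidate key.
{A, B} is a candidate key since {A, B}⁺ = {A, B, C, D, E, F} covers every attribute.
{A, C} is a candidate key since {A, C}⁺ = {A, B, C, D, E, F} covers every attribute.
{A, F} is a candidate key since {A, F}⁺ = {A, B, C, D, E, F} covers every attribute.
Any other superkey properly contains one of these, so there are no further candidate keys.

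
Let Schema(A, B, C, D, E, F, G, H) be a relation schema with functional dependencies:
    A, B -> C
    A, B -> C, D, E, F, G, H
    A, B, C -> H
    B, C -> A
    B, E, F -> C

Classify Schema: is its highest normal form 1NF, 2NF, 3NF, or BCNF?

BCNF

Candidate keys: {A, B}, {B, C}, {B, E, F}. Prime attributes: {A, B, C, E, F}.
Every FD has a superkey on the left, so the relation is in BCNF.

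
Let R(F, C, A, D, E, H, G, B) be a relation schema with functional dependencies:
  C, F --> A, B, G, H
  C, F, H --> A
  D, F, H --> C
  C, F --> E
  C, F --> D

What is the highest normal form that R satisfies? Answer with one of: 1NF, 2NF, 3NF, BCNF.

BCNF

Candidate keys: {C, F}, {D, F, H}. Prime attributes: {C, D, F, H}.
Every FD has a superkey on the left, so the relation is in BCNF.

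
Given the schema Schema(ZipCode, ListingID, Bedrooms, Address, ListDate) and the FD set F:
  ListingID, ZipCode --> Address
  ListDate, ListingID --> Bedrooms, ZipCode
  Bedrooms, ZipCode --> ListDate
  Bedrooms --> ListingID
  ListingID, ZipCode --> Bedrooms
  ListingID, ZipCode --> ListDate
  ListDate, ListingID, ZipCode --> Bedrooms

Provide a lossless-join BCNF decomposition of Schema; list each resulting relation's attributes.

{Address, Bedrooms, ListDate, ZipCode}; {Bedrooms, ListingID}

Candidate keys of the original relation: {Bedrooms, ListDate}, {Bedrooms, ZipCode}, {ListDate, ListingID}, {ListingID, ZipCode}.
In {Address, Bedrooms, ListDate, ListingID, ZipCode}, {Bedrooms} is not a superkey ({Bedrooms}⁺ restricted to this set is {Bedrooms, ListingID}), so split on Bedrooms --> ListingID into {Bedrooms, ListingID} and {Address, Bedrooms, ListDate, ZipCode}.
{Bedrooms, ListingID} is in BCNF.
{Address, Bedrooms, ListDate, ZipCode} is in BCNF.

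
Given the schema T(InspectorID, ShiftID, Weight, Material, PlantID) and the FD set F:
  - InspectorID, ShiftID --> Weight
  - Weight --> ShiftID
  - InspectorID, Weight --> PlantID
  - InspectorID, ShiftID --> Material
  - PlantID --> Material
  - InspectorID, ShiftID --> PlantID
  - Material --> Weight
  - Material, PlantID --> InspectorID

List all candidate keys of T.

Closure of {PlantID} is {InspectorID, Material, PlantID, ShiftID, Weight}, the whole schema; {PlantID} is a candidate key.
Closure of {InspectorID, Material} is {InspectorID, Material, PlantID, ShiftID, Weight}, the whole schema; {InspectorID, Material} is a candidate key.
Closure of {InspectorID, ShiftID} is {InspectorID, Material, PlantID, ShiftID, Weight}, the whole schema; {InspectorID, ShiftID} is a candidate key.
Closure of {InspectorID, Weight} is {InspectorID, Material, PlantID, ShiftID, Weight}, the whole schema; {InspectorID, Weight} is a candidate key.
No proper subset of any of these is a key, and no other minimal superkey exists.

{InspectorID, Material}, {InspectorID, ShiftID}, {InspectorID, Weight}, {PlantID}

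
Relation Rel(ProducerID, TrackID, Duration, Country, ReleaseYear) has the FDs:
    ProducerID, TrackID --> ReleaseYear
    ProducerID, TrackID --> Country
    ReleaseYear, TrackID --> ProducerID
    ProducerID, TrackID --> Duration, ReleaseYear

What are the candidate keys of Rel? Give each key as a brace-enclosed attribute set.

{ProducerID, TrackID}, {ReleaseYear, TrackID}

Attributes never on any right-hand side: {TrackID} — every candidate key must contain it.
{ProducerID, TrackID} is a candidate key since {ProducerID, TrackID}⁺ = {Country, Duration, ProducerID, ReleaseYear, TrackID} covers every attribute.
{ReleaseYear, TrackID} is a candidate key since {ReleaseYear, TrackID}⁺ = {Country, Duration, ProducerID, ReleaseYear, TrackID} covers every attribute.
These are minimal and exhaustive — every other superkey contains one of them.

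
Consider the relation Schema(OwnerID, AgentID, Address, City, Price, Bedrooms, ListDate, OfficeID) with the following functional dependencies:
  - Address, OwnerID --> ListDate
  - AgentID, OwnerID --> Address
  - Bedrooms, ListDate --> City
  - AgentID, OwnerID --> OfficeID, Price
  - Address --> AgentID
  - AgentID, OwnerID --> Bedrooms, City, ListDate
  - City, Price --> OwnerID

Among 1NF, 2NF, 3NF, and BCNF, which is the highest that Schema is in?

Candidate keys: {Address, Bedrooms, ListDate, Price}, {Address, City, Price}, {Address, OwnerID}, {AgentID, Bedrooms, ListDate, Price}, {AgentID, City, Price}, {AgentID, OwnerID}. Prime attributes: {Address, AgentID, Bedrooms, City, ListDate, OwnerID, Price}.
Bedrooms, ListDate --> City breaks BCNF: {Bedrooms, ListDate}⁺ = {Bedrooms, City, ListDate}, so {Bedrooms, ListDate} is not a superkey.
But every attribute on its right side ({City}) is prime, and the same holds for every other non-superkey FD, so 3NF still holds.

3NF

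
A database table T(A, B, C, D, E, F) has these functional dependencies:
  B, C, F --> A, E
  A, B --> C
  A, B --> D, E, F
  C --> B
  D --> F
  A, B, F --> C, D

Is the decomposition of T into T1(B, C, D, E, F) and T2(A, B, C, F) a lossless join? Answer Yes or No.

Common attributes: {B, C, F}; their closure is {A, B, C, D, E, F}.
Since T1 ⊆ {A, B, C, D, E, F}, the intersection is a superkey of T1; the decomposition is lossless.

Yes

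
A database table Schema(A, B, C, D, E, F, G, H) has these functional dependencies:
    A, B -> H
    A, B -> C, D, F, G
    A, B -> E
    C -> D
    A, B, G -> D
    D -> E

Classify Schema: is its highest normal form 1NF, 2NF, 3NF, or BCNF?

2NF

Candidate key: {A, B}. Prime attributes: {A, B}.
C -> D breaks BCNF: {C}⁺ = {C, D, E}, so {C} is not a superkey.
C -> D determines the non-prime attribute {D} from a non-superkey — 3NF is violated.
Checking every proper subset of each key, none determines a non-prime attribute — 2NF is satisfied.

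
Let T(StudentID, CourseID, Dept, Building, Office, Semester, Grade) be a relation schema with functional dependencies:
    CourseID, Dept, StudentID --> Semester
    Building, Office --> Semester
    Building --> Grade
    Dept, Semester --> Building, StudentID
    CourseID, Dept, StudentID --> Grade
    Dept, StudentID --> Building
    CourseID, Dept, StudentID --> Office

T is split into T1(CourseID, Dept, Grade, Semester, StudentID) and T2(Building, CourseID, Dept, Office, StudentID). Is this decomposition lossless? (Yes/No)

T1 ∩ T2 = {CourseID, Dept, StudentID}; its closure under F is {Building, CourseID, Dept, Grade, Office, Semester, StudentID}.
T1 is contained in that closure, so T1 ∩ T2 --> T1 holds and the join is lossless.

Yes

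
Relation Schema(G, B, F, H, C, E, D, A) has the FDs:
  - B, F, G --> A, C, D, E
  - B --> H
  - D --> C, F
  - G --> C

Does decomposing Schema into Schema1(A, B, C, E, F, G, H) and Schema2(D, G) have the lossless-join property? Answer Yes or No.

No

The shared attributes are {G} and {G}⁺ = {C, G}.
Neither Schema1 nor Schema2 is contained in that closure, so the decomposition is lossy.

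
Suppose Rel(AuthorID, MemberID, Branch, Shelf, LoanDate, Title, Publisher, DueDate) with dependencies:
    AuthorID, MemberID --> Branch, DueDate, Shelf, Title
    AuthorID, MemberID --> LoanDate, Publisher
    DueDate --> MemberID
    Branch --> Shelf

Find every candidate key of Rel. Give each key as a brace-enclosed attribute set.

Attributes never on any right-hand side: {AuthorID} — every candidate key must contain it.
{AuthorID, DueDate}⁺ = {AuthorID, Branch, DueDate, LoanDate, MemberID, Publisher, Shelf, Title} — all of the relation — so {AuthorID, DueDate} is a candidate key.
{AuthorID, MemberID}⁺ = {AuthorID, Branch, DueDate, LoanDate, MemberID, Publisher, Shelf, Title} — all of the relation — so {AuthorID, MemberID} is a candidate key.
These are minimal and exhaustive — every other superkey contains one of them.

{AuthorID, DueDate}, {AuthorID, MemberID}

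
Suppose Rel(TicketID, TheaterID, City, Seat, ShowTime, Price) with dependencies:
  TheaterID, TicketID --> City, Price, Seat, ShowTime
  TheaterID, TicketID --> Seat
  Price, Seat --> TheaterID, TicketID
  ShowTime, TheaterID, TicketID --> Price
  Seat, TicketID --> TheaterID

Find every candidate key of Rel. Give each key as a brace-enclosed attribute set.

{Price, Seat}⁺ = {City, Price, Seat, ShowTime, TheaterID, TicketID} — all of the relation — so {Price, Seat} is a candidate key.
{Seat, TicketID}⁺ = {City, Price, Seat, ShowTime, TheaterID, TicketID} — all of the relation — so {Seat, TicketID} is a candidate key.
{TheaterID, TicketID}⁺ = {City, Price, Seat, ShowTime, TheaterID, TicketID} — all of the relation — so {TheaterID, TicketID} is a candidate key.
No proper subset of any of these is a key, and no other minimal superkey exists.

{Price, Seat}, {Seat, TicketID}, {TheaterID, TicketID}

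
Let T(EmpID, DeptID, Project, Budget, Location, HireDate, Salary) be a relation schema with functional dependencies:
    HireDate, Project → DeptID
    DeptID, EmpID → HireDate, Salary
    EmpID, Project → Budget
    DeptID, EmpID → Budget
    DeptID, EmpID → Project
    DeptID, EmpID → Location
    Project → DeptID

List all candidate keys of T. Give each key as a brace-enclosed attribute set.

{DeptID, EmpID}, {EmpID, Project}

Attributes never on any right-hand side: {EmpID} — every candidate key must contain it.
{DeptID, EmpID}⁺ = {Budget, DeptID, EmpID, HireDate, Location, Project, Salary} — all of the relation — so {DeptID, EmpID} is a candidate key.
{EmpID, Project}⁺ = {Budget, DeptID, EmpID, HireDate, Location, Project, Salary} — all of the relation — so {EmpID, Project} is a candidate key.
No proper subset of any of these is a key, and no other minimal superkey exists.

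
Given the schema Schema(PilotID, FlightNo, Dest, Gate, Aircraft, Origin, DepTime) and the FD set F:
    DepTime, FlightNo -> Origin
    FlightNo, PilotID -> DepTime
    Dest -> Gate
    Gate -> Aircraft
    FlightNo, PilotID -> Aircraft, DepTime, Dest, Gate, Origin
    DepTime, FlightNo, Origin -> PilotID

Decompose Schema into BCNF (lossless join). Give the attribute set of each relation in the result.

Candidate keys of the original relation: {DepTime, FlightNo}, {FlightNo, PilotID}.
In {Aircraft, DepTime, Dest, FlightNo, Gate, Origin, PilotID}, {Dest} is not a superkey ({Dest}⁺ restricted to this set is {Aircraft, Dest, Gate}), so split on Dest -> Aircraft, Gate into {Aircraft, Dest, Gate} and {DepTime, Dest, FlightNo, Origin, PilotID}.
In {Aircraft, Dest, Gate}, {Gate} is not a superkey ({Gate}⁺ restricted to this set is {Aircraft, Gate}), so split on Gate -> Aircraft into {Aircraft, Gate} and {Dest, Gate}.
{Aircraft, Gate} has no BCNF violation.
{Dest, Gate} has no BCNF violation.
{DepTime, Dest, FlightNo, Origin, PilotID} has no BCNF violation.

{Aircraft, Gate}; {DepTime, Dest, FlightNo, Origin, PilotID}; {Dest, Gate}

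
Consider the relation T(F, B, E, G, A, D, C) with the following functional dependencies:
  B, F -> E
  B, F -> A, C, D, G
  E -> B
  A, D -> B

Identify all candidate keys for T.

{A, D, F}, {B, F}, {E, F}

No FD produces {F}, so it must be in every candidate key.
{B, F} is a candidate key since {B, F}⁺ = {A, B, C, D, E, F, G} covers every attribute.
{E, F} is a candidate key since {E, F}⁺ = {A, B, C, D, E, F, G} covers every attribute.
{A, D, F} is a candidate key since {A, D, F}⁺ = {A, B, C, D, E, F, G} covers every attribute.
Any other superkey properly contains one of these, so there are no further candidate keys.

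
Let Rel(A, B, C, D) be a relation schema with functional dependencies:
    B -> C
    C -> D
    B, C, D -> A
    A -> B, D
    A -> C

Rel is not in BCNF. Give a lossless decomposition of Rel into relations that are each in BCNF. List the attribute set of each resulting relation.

{A, B, C}; {C, D}

Candidate keys of the original relation: {A}, {B}.
{A, B, C, D}: {C} determines {C, D} here but is not a superkey — split on C -> D, giving {C, D} and {A, B, C}.
{C, D} has no BCNF violation.
{A, B, C} has no BCNF violation.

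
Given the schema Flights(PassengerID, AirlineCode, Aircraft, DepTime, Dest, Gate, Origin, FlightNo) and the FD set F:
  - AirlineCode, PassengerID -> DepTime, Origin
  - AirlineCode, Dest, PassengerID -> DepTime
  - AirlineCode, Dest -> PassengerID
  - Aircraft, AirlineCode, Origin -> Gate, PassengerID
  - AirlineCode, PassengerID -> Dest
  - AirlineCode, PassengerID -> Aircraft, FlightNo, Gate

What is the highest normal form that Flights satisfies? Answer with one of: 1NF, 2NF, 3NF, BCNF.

BCNF

Candidate keys: {Aircraft, AirlineCode, Origin}, {AirlineCode, Dest}, {AirlineCode, PassengerID}. Prime attributes: {Aircraft, AirlineCode, Dest, Origin, PassengerID}.
Every FD has a superkey on the left, so the relation is in BCNF.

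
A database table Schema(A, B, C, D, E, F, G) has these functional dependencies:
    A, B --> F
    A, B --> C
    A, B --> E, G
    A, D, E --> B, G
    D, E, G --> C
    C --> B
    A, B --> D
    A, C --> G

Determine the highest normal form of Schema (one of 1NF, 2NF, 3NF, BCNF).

Candidate keys: {A, B}, {A, C}, {A, D, E}. Prime attributes: {A, B, C, D, E}.
For D, E, G --> C we have {D, E, G}⁺ = {B, C, D, E, G}; {D, E, G} is not a superkey, so BCNF fails.
Its right-hand attributes {C} are all prime, as are those of every other non-superkey FD — the relation is in 3NF.

3NF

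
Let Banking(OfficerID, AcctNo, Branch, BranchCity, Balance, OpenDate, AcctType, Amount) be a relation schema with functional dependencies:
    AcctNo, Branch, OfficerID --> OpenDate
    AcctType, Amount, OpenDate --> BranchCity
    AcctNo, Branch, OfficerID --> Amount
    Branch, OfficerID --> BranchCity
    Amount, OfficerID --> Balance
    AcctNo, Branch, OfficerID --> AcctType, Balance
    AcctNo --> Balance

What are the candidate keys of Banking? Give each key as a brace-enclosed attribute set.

{AcctNo, Branch, OfficerID} never appear on the right of any FD, so every key must include all of them.
Closure of {AcctNo, Branch, OfficerID} is {AcctNo, AcctType, Amount, Balance, Branch, BranchCity, OfficerID, OpenDate}, the whole schema; {AcctNo, Branch, OfficerID} is a candidate key.
No smaller or unrelated set reaches every attribute, so there are no other keys.

{AcctNo, Branch, OfficerID}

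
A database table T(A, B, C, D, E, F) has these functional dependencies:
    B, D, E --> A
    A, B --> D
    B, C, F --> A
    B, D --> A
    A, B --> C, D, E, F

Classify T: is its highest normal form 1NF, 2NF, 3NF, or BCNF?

BCNF

Candidate keys: {A, B}, {B, C, F}, {B, D}. Prime attributes: {A, B, C, D, F}.
Every FD has a superkey on the left, so the relation is in BCNF.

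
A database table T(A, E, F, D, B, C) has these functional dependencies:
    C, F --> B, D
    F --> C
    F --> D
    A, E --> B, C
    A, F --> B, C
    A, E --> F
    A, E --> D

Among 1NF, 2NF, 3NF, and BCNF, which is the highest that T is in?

Candidate key: {A, E}. Prime attributes: {A, E}.
For C, F --> B, D we have {C, F}⁺ = {B, C, D, F}; {C, F} is not a superkey, so BCNF fails.
Because {B, D} are non-prime and the left side of C, F --> B, D is not a superkey, the relation is not in 3NF.
No proper subset of a key has a non-prime attribute in its closure, so there is no partial dependency; 2NF holds.

2NF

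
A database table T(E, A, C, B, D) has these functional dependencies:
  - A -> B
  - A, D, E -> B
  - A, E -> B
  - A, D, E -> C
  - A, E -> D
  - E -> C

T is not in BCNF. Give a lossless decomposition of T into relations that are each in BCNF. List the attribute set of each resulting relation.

{A, B}; {A, D, E}; {C, E}

Candidate key of the original relation: {A, E}.
Within {A, B, C, D, E}: {A}⁺ ∩ {A, B, C, D, E} = {A, B}, not the whole set, so A -> B violates BCNF; decompose into {A, B} and {A, C, D, E}.
{A, B} has no BCNF violation.
Within {A, C, D, E}: {E}⁺ ∩ {A, C, D, E} = {C, E}, not the whole set, so E -> C violates BCNF; decompose into {C, E} and {A, D, E}.
{C, E} has no BCNF violation.
{A, D, E} has no BCNF violation.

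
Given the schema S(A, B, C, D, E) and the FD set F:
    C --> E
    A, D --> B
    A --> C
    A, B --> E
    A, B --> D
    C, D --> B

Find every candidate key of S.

Attributes never on any right-hand side: {A} — every candidate key must contain it.
{A, B} is a candidate key since {A, B}⁺ = {A, B, C, D, E} covers every attribute.
{A, D} is a candidate key since {A, D}⁺ = {A, B, C, D, E} covers every attribute.
Any other superkey properly contains one of these, so there are no further candidate keys.

{A, B}, {A, D}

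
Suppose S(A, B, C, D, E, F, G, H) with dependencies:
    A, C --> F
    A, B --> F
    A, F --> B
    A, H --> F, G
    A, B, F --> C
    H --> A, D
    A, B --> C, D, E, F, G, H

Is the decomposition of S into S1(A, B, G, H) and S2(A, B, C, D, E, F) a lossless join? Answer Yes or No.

Common attributes: {A, B}; their closure is {A, B, C, D, E, F, G, H}.
Since S1 ⊆ {A, B, C, D, E, F, G, H}, the intersection is a superkey of S1; the decomposition is lossless.

Yes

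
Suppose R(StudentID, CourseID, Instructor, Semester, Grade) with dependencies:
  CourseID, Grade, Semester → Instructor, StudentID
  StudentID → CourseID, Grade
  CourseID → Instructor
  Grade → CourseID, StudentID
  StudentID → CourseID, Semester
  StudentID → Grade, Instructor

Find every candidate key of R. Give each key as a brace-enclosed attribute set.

{Grade}, {StudentID}

{Grade}⁺ = {CourseID, Grade, Instructor, Semester, StudentID}, which is every attribute, so {Grade} is a candidate key.
{StudentID}⁺ = {CourseID, Grade, Instructor, Semester, StudentID}, which is every attribute, so {StudentID} is a candidate key.
No proper subset of any of these is a key, and no other minimal superkey exists.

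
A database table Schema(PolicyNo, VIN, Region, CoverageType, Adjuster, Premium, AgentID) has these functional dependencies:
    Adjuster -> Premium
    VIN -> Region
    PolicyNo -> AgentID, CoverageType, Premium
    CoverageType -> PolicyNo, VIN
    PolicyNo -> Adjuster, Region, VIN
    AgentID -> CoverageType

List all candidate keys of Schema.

{AgentID}, {CoverageType}, {PolicyNo}

{AgentID}⁺ = {Adjuster, AgentID, CoverageType, PolicyNo, Premium, Region, VIN} — all of the relation — so {AgentID} is a candidate key.
{CoverageType}⁺ = {Adjuster, AgentID, CoverageType, PolicyNo, Premium, Region, VIN} — all of the relation — so {CoverageType} is a candidate key.
{PolicyNo}⁺ = {Adjuster, AgentID, CoverageType, PolicyNo, Premium, Region, VIN} — all of the relation — so {PolicyNo} is a candidate key.
Any other superkey properly contains one of these, so there are no further candidate keys.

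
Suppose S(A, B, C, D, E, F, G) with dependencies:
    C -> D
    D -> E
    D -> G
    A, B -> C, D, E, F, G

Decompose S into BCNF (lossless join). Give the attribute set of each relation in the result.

Candidate key of the original relation: {A, B}.
Within {A, B, C, D, E, F, G}: {C}⁺ ∩ {A, B, C, D, E, F, G} = {C, D, E, G}, not the whole set, so C -> D, E, G violates BCNF; decompose into {C, D, E, G} and {A, B, C, F}.
Within {C, D, E, G}: {D}⁺ ∩ {C, D, E, G} = {D, E, G}, not the whole set, so D -> E, G violates BCNF; decompose into {D, E, G} and {C, D}.
{D, E, G} is in BCNF.
{C, D} is in BCNF.
{A, B, C, F} is in BCNF.

{A, B, C, F}; {C, D}; {D, E, G}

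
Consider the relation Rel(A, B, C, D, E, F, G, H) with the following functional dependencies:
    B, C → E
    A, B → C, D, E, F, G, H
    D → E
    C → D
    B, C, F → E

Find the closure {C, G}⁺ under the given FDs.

Start with {C, G}.
C → D applies; add {D} → now {C, D, G}.
D → E applies; add {E} → now {C, D, E, G}.
No further FD applies.

{C, D, E, G}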